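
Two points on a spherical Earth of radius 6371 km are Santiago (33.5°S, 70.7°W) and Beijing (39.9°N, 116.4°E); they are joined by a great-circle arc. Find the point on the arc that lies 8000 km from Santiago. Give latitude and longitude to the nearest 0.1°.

≈ 26.1°N, 113.1°W

Convert each endpoint to a unit vector on the sphere (x = cos φ cos λ, y = cos φ sin λ, z = sin φ).
The central angle between the endpoints is δ = arccos(p₁·p₂) ≈ 2.992 rad (171.4°). The total great-circle distance is δ·R ≈ 2.992 × 6371 ≈ 19063 km, so the target fraction is f = 8000/19063 ≈ 0.420.
Interpolate at f ≈ 0.420 with slerp weights a = sin((1−f)δ)/sin δ ≈ 6.627, b = sin(fδ)/sin δ ≈ 6.388.
p = a·p₁ + b·p₂ ≈ (-0.353, -0.826, 0.440); φ = arcsin(p_z) ≈ 26.11°, λ = atan2(p_y, p_x) ≈ -113.12°.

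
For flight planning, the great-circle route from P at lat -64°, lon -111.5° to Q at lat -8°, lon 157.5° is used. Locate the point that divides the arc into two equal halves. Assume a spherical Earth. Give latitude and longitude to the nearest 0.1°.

Convert each endpoint to a unit vector on the sphere (x = cos φ cos λ, y = cos φ sin λ, z = sin φ).
The central angle between the endpoints is δ = arccos(p₁·p₂) ≈ 1.453 rad (83.3°).
Interpolate at f = 1/2 with slerp weights a = sin((1−f)δ)/sin δ ≈ 0.669, b = sin(fδ)/sin δ ≈ 0.669.
p = a·p₁ + b·p₂ ≈ (-0.719, -0.019, -0.694); φ = arcsin(p_z) ≈ -43.97°, λ = atan2(p_y, p_x) ≈ -178.46°.

≈ lat -44.0°, lon -178.5°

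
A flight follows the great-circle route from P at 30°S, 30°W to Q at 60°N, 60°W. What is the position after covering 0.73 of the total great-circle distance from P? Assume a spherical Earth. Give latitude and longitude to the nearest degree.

Convert each endpoint to a unit vector on the sphere (x = cos φ cos λ, y = cos φ sin λ, z = sin φ).
The central angle between the endpoints is δ = arccos(p₁·p₂) ≈ 1.629 rad (93.3°).
Interpolate at f = 0.73 with slerp weights a = sin((1−f)δ)/sin δ ≈ 0.426, b = sin(fδ)/sin δ ≈ 0.930.
p = a·p₁ + b·p₂ ≈ (0.552, -0.587, 0.592); φ = arcsin(p_z) ≈ 36.29°, λ = atan2(p_y, p_x) ≈ -46.76°.

≈ 36°N, 47°W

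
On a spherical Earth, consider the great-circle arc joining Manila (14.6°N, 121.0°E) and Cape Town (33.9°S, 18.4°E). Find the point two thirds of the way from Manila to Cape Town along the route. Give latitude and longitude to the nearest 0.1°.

≈ 23.8°S, 58.3°E

Write both endpoints as unit vectors p₁, p₂ with components (cos φ cos λ, cos φ sin λ, sin φ).
The central angle between the endpoints is δ = arccos(p₁·p₂) ≈ 1.892 rad (108.4°).
Interpolate at f = 2/3 with slerp weights a = sin((1−f)δ)/sin δ ≈ 0.622, b = sin(fδ)/sin δ ≈ 1.004.
p = a·p₁ + b·p₂ ≈ (0.481, 0.779, -0.403); φ = arcsin(p_z) ≈ -23.78°, λ = atan2(p_y, p_x) ≈ 58.30°.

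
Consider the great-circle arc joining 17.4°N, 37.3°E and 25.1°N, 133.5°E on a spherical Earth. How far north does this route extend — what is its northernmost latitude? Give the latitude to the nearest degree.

≈ 31°N

The great circle lies in the plane with unit normal n̂ = (p₁ × p₂)/|p₁ × p₂|.
Here n̂_z ≈ +0.860; the vertex latitude is φ_max = arccos|n̂_z| ≈ 30.7°.
Check via Clairaut: cos φ_max = |cos φ₁| · sin C = cos(17.4°)·sin(64.3°) ≈ 0.860, again giving ≈ 30.7°.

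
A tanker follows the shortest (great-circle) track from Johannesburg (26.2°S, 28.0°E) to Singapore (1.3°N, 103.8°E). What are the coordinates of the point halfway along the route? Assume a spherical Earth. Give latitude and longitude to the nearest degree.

≈ 16°S, 68°E

The haversine formula gives a central angle δ ≈ 1.359 rad (77.9°) between the endpoints.
Interpolate at f = 1/2 with slerp weights a = sin((1−f)δ)/sin δ ≈ 0.643, b = sin(fδ)/sin δ ≈ 0.643.
p = a·p₁ + b·p₂ ≈ (0.356, 0.895, -0.269); φ = arcsin(p_z) ≈ -15.62°, λ = atan2(p_y, p_x) ≈ 68.31°.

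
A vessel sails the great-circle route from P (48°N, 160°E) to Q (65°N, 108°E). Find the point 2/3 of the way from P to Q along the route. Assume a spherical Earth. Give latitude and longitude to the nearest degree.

≈ (62°N, 131°E)

The haversine formula gives a central angle δ ≈ 0.559 rad (32.0°) between the endpoints.
Interpolate at f = 2/3 with slerp weights a = sin((1−f)δ)/sin δ ≈ 0.349, b = sin(fδ)/sin δ ≈ 0.687.
p = a·p₁ + b·p₂ ≈ (-0.309, 0.356, 0.882); φ = arcsin(p_z) ≈ 61.87°, λ = atan2(p_y, p_x) ≈ 130.99°.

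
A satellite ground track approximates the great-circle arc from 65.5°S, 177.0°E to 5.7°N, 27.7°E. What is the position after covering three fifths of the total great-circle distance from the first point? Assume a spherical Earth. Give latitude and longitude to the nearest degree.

≈ 39°S, 41°E

The haversine formula gives a central angle δ ≈ 2.032 rad (116.4°) between the endpoints.
Interpolate at f = 3/5 with slerp weights a = sin((1−f)δ)/sin δ ≈ 0.811, b = sin(fδ)/sin δ ≈ 1.048.
p = a·p₁ + b·p₂ ≈ (0.588, 0.503, -0.634); φ = arcsin(p_z) ≈ -39.34°, λ = atan2(p_y, p_x) ≈ 40.53°.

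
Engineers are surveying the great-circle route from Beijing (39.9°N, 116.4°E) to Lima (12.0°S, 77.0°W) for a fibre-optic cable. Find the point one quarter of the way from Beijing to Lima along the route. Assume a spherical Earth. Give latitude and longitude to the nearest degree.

≈ (68°N, 163°E)

Write both endpoints as unit vectors p₁, p₂ with components (cos φ cos λ, cos φ sin λ, sin φ).
The central angle between the endpoints is δ = arccos(p₁·p₂) ≈ 2.613 rad (149.7°).
Interpolate at f = 1/4 with slerp weights a = sin((1−f)δ)/sin δ ≈ 1.834, b = sin(fδ)/sin δ ≈ 1.204.
p = a·p₁ + b·p₂ ≈ (-0.361, 0.112, 0.926); φ = arcsin(p_z) ≈ 67.81°, λ = atan2(p_y, p_x) ≈ 162.69°.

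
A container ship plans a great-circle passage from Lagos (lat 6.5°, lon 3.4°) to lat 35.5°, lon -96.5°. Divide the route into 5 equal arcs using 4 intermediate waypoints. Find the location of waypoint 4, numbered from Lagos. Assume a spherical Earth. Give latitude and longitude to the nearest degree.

≈ lat 37°, lon -73°

Write both endpoints as unit vectors p₁, p₂ with components (cos φ cos λ, cos φ sin λ, sin φ).
The central angle between the endpoints is δ = arccos(p₁·p₂) ≈ 1.644 rad (94.2°).
Interpolate at f = 4/5 with slerp weights a = sin((1−f)δ)/sin δ ≈ 0.324, b = sin(fδ)/sin δ ≈ 0.970.
p = a·p₁ + b·p₂ ≈ (0.232, -0.766, 0.600); φ = arcsin(p_z) ≈ 36.87°, λ = atan2(p_y, p_x) ≈ -73.16°.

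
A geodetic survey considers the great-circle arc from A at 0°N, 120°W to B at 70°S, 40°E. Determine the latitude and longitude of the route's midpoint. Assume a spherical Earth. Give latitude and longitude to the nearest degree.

The haversine formula gives a central angle δ ≈ 1.898 rad (108.7°) between the endpoints.
Interpolate at f = 1/2 with slerp weights a = sin((1−f)δ)/sin δ ≈ 0.858, b = sin(fδ)/sin δ ≈ 0.858.
p = a·p₁ + b·p₂ ≈ (-0.204, -0.555, -0.807); φ = arcsin(p_z) ≈ -53.77°, λ = atan2(p_y, p_x) ≈ -110.22°.

≈ 54°S, 110°W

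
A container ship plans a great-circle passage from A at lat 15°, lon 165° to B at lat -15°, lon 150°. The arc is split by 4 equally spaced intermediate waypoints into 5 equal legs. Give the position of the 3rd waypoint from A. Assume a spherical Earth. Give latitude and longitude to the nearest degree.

≈ lat -3°, lon 156°

The haversine formula gives a central angle δ ≈ 0.584 rad (33.5°) between the endpoints.
Interpolate at f = 3/5 with slerp weights a = sin((1−f)δ)/sin δ ≈ 0.420, b = sin(fδ)/sin δ ≈ 0.623.
p = a·p₁ + b·p₂ ≈ (-0.913, 0.406, -0.052); φ = arcsin(p_z) ≈ -3.01°, λ = atan2(p_y, p_x) ≈ 156.03°.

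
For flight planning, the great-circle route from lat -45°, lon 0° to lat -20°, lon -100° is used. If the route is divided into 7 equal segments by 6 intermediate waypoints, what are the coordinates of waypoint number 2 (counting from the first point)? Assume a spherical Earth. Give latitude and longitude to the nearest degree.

The haversine formula gives a central angle δ ≈ 1.444 rad (82.7°) between the endpoints.
Interpolate at f = 2/7 with slerp weights a = sin((1−f)δ)/sin δ ≈ 0.865, b = sin(fδ)/sin δ ≈ 0.404.
p = a·p₁ + b·p₂ ≈ (0.546, -0.374, -0.750); φ = arcsin(p_z) ≈ -48.58°, λ = atan2(p_y, p_x) ≈ -34.43°.

≈ lat -49°, lon -34°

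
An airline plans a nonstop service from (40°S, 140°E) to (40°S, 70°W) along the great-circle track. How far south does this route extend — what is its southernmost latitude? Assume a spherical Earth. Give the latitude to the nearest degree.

The great circle lies in the plane with unit normal n̂ = (p₁ × p₂)/|p₁ × p₂|.
Here n̂_z ≈ +0.295; the vertex latitude is φ_max = arccos|n̂_z| ≈ 72.9°.
Check via Clairaut: cos φ_max = |cos φ₁| · sin C = cos(40.0°)·sin(157.4°) ≈ 0.295, again giving ≈ 72.9°.

≈ 73°S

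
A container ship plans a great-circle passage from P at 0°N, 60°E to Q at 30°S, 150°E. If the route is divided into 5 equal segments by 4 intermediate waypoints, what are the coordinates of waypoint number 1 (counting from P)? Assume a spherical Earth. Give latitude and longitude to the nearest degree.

≈ 9°S, 76°E

Convert each endpoint to a unit vector on the sphere (x = cos φ cos λ, y = cos φ sin λ, z = sin φ).
The central angle between the endpoints is δ = arccos(p₁·p₂) ≈ 1.571 rad (90.0°).
Interpolate at f = 1/5 with slerp weights a = sin((1−f)δ)/sin δ ≈ 0.951, b = sin(fδ)/sin δ ≈ 0.309.
p = a·p₁ + b·p₂ ≈ (0.244, 0.957, -0.155); φ = arcsin(p_z) ≈ -8.89°, λ = atan2(p_y, p_x) ≈ 75.72°.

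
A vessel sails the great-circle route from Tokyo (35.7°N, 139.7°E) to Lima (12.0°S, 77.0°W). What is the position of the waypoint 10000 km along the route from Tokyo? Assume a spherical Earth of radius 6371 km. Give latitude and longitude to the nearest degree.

Write both endpoints as unit vectors p₁, p₂ with components (cos φ cos λ, cos φ sin λ, sin φ).
The central angle between the endpoints is δ = arccos(p₁·p₂) ≈ 2.431 rad (139.3°). The total great-circle distance is δ·R ≈ 2.431 × 6371 ≈ 15490 km, so the target fraction is f = 10000/15490 ≈ 0.646.
Interpolate at f ≈ 0.646 with slerp weights a = sin((1−f)δ)/sin δ ≈ 1.164, b = sin(fδ)/sin δ ≈ 1.534.
p = a·p₁ + b·p₂ ≈ (-0.383, -0.850, 0.360); φ = arcsin(p_z) ≈ 21.12°, λ = atan2(p_y, p_x) ≈ -114.27°.

≈ (21°N, 114°W)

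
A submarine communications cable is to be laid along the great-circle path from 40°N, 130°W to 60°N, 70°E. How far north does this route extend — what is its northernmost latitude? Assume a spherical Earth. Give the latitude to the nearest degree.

The great circle lies in the plane with unit normal n̂ = (p₁ × p₂)/|p₁ × p₂|.
Here n̂_z ≈ -0.134; the vertex latitude is φ_max = arccos|n̂_z| ≈ 82.3°.

≈ 82°N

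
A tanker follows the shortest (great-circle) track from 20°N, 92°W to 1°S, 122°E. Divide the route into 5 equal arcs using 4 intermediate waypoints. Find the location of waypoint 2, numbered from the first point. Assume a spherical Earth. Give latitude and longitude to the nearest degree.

≈ 32°N, 154°W

The haversine formula gives a central angle δ ≈ 2.473 rad (141.7°) between the endpoints.
Interpolate at f = 2/5 with slerp weights a = sin((1−f)δ)/sin δ ≈ 1.608, b = sin(fδ)/sin δ ≈ 1.349.
p = a·p₁ + b·p₂ ≈ (-0.767, -0.366, 0.526); φ = arcsin(p_z) ≈ 31.76°, λ = atan2(p_y, p_x) ≈ -154.48°.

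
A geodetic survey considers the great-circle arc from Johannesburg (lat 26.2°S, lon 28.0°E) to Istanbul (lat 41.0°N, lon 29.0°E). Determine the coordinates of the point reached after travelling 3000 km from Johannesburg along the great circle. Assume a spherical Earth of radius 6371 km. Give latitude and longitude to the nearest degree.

From cos δ = sin φ₁ sin φ₂ + cos φ₁ cos φ₂ cos Δλ, the central angle is δ ≈ 1.173 rad (67.2°). The total great-circle distance is δ·R ≈ 1.173 × 6371 ≈ 7473 km, so the target fraction is f = 3000/7473 ≈ 0.401.
Interpolate at f ≈ 0.401 with slerp weights a = sin((1−f)δ)/sin δ ≈ 0.701, b = sin(fδ)/sin δ ≈ 0.492.
p = a·p₁ + b·p₂ ≈ (0.880, 0.475, 0.014); φ = arcsin(p_z) ≈ 0.78°, λ = atan2(p_y, p_x) ≈ 28.37°.

≈ lat 1°N, lon 28°E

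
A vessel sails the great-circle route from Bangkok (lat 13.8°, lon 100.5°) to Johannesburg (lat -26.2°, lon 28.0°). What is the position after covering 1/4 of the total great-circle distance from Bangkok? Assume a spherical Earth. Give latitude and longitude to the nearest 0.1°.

Convert each endpoint to a unit vector on the sphere (x = cos φ cos λ, y = cos φ sin λ, z = sin φ).
The central angle between the endpoints is δ = arccos(p₁·p₂) ≈ 1.413 rad (81.0°).
Interpolate at f = 1/4 with slerp weights a = sin((1−f)δ)/sin δ ≈ 0.883, b = sin(fδ)/sin δ ≈ 0.350.
p = a·p₁ + b·p₂ ≈ (0.121, 0.991, 0.056); φ = arcsin(p_z) ≈ 3.21°, λ = atan2(p_y, p_x) ≈ 83.02°.

≈ lat 3.2°, lon 83.0°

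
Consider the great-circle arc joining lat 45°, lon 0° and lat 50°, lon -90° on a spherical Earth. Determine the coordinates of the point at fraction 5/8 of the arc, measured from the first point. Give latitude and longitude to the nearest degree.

≈ lat 57°, lon -55°

Convert each endpoint to a unit vector on the sphere (x = cos φ cos λ, y = cos φ sin λ, z = sin φ).
The central angle between the endpoints is δ = arccos(p₁·p₂) ≈ 0.998 rad (57.2°).
Interpolate at f = 5/8 with slerp weights a = sin((1−f)δ)/sin δ ≈ 0.435, b = sin(fδ)/sin δ ≈ 0.695.
p = a·p₁ + b·p₂ ≈ (0.308, -0.447, 0.840); φ = arcsin(p_z) ≈ 57.15°, λ = atan2(p_y, p_x) ≈ -55.45°.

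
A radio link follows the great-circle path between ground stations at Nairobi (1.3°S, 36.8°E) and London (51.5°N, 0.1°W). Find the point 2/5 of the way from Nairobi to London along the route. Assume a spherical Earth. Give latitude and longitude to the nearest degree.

Write both endpoints as unit vectors p₁, p₂ with components (cos φ cos λ, cos φ sin λ, sin φ).
The central angle between the endpoints is δ = arccos(p₁·p₂) ≈ 1.070 rad (61.3°).
Interpolate at f = 2/5 with slerp weights a = sin((1−f)δ)/sin δ ≈ 0.683, b = sin(fδ)/sin δ ≈ 0.473.
p = a·p₁ + b·p₂ ≈ (0.841, 0.408, 0.355); φ = arcsin(p_z) ≈ 20.78°, λ = atan2(p_y, p_x) ≈ 25.90°.

≈ (21°N, 26°E)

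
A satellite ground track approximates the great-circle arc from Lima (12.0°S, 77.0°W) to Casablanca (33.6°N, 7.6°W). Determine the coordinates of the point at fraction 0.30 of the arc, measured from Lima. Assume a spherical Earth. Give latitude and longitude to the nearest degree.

Convert each endpoint to a unit vector on the sphere (x = cos φ cos λ, y = cos φ sin λ, z = sin φ).
The central angle between the endpoints is δ = arccos(p₁·p₂) ≈ 1.398 rad (80.1°).
Interpolate at f = 0.30 with slerp weights a = sin((1−f)δ)/sin δ ≈ 0.842, b = sin(fδ)/sin δ ≈ 0.413.
p = a·p₁ + b·p₂ ≈ (0.527, -0.848, 0.054); φ = arcsin(p_z) ≈ 3.08°, λ = atan2(p_y, p_x) ≈ -58.17°.

≈ 3°N, 58°W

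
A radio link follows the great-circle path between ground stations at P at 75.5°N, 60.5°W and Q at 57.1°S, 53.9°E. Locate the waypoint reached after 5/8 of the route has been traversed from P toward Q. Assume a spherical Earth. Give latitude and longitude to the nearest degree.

≈ 4°S, 31°E

Convert each endpoint to a unit vector on the sphere (x = cos φ cos λ, y = cos φ sin λ, z = sin φ).
The central angle between the endpoints is δ = arccos(p₁·p₂) ≈ 2.624 rad (150.3°).
Interpolate at f = 5/8 with slerp weights a = sin((1−f)δ)/sin δ ≈ 1.683, b = sin(fδ)/sin δ ≈ 2.017.
p = a·p₁ + b·p₂ ≈ (0.853, 0.518, -0.063); φ = arcsin(p_z) ≈ -3.64°, λ = atan2(p_y, p_x) ≈ 31.28°.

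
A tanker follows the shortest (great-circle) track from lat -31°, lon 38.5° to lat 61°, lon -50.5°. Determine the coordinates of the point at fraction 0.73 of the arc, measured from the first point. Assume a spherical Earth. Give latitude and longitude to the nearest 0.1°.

≈ lat 42.3°, lon -8.2°

Convert each endpoint to a unit vector on the sphere (x = cos φ cos λ, y = cos φ sin λ, z = sin φ).
The central angle between the endpoints is δ = arccos(p₁·p₂) ≈ 2.030 rad (116.3°).
Interpolate at f = 0.73 with slerp weights a = sin((1−f)δ)/sin δ ≈ 0.581, b = sin(fδ)/sin δ ≈ 1.111.
p = a·p₁ + b·p₂ ≈ (0.733, -0.106, 0.672); φ = arcsin(p_z) ≈ 42.26°, λ = atan2(p_y, p_x) ≈ -8.20°.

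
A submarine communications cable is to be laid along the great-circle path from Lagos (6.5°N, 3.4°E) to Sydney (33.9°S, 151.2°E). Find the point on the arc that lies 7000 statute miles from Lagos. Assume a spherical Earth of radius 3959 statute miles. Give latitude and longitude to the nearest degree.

≈ (47°S, 103°E)

From cos δ = sin φ₁ sin φ₂ + cos φ₁ cos φ₂ cos Δλ, the central angle is δ ≈ 2.436 rad (139.6°). The total great-circle distance is δ·R ≈ 2.436 × 3959 ≈ 9643 mi, so the target fraction is f = 7000/9643 ≈ 0.726.
Interpolate at f ≈ 0.726 with slerp weights a = sin((1−f)δ)/sin δ ≈ 0.954, b = sin(fδ)/sin δ ≈ 1.511.
p = a·p₁ + b·p₂ ≈ (-0.153, 0.661, -0.735); φ = arcsin(p_z) ≈ -47.31°, λ = atan2(p_y, p_x) ≈ 103.04°.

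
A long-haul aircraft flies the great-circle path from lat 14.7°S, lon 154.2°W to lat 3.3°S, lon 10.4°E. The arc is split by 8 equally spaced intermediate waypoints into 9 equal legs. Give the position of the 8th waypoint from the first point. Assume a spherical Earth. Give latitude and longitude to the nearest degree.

≈ lat 16°S, lon 1°W

Write both endpoints as unit vectors p₁, p₂ with components (cos φ cos λ, cos φ sin λ, sin φ).
The central angle between the endpoints is δ = arccos(p₁·p₂) ≈ 2.730 rad (156.4°).
Interpolate at f = 8/9 with slerp weights a = sin((1−f)δ)/sin δ ≈ 0.746, b = sin(fδ)/sin δ ≈ 1.638.
p = a·p₁ + b·p₂ ≈ (0.959, -0.019, -0.284); φ = arcsin(p_z) ≈ -16.48°, λ = atan2(p_y, p_x) ≈ -1.13°.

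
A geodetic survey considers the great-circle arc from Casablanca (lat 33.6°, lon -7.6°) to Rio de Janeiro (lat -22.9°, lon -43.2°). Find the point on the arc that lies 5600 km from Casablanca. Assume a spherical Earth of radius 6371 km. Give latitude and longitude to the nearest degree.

The haversine formula gives a central angle δ ≈ 1.150 rad (65.9°) between the endpoints. The total great-circle distance is δ·R ≈ 1.150 × 6371 ≈ 7326 km, so the target fraction is f = 5600/7326 ≈ 0.764.
Interpolate at f ≈ 0.764 with slerp weights a = sin((1−f)δ)/sin δ ≈ 0.293, b = sin(fδ)/sin δ ≈ 0.844.
p = a·p₁ + b·p₂ ≈ (0.809, -0.564, -0.166); φ = arcsin(p_z) ≈ -9.56°, λ = atan2(p_y, p_x) ≈ -34.91°.

≈ lat -10°, lon -35°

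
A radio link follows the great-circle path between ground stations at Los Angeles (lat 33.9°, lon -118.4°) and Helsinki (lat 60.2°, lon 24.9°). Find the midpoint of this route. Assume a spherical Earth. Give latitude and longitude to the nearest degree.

From cos δ = sin φ₁ sin φ₂ + cos φ₁ cos φ₂ cos Δλ, the central angle is δ ≈ 1.417 rad (81.2°).
Interpolate at f = 1/2 with slerp weights a = sin((1−f)δ)/sin δ ≈ 0.658, b = sin(fδ)/sin δ ≈ 0.658.
p = a·p₁ + b·p₂ ≈ (0.037, -0.343, 0.939); φ = arcsin(p_z) ≈ 69.82°, λ = atan2(p_y, p_x) ≈ -83.86°.

≈ lat 70°, lon -84°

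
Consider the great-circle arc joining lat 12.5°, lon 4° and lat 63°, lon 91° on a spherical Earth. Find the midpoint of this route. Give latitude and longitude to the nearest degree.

≈ lat 45°, lon 28°

Write both endpoints as unit vectors p₁, p₂ with components (cos φ cos λ, cos φ sin λ, sin φ).
The central angle between the endpoints is δ = arccos(p₁·p₂) ≈ 1.353 rad (77.5°).
Interpolate at f = 1/2 with slerp weights a = sin((1−f)δ)/sin δ ≈ 0.641, b = sin(fδ)/sin δ ≈ 0.641.
p = a·p₁ + b·p₂ ≈ (0.619, 0.335, 0.710); φ = arcsin(p_z) ≈ 45.24°, λ = atan2(p_y, p_x) ≈ 28.39°.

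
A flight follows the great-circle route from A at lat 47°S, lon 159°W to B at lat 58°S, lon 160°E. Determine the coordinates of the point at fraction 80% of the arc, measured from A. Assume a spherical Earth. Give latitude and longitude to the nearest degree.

≈ lat 57°S, lon 170°E

From cos δ = sin φ₁ sin φ₂ + cos φ₁ cos φ₂ cos Δλ, the central angle is δ ≈ 0.467 rad (26.8°).
Interpolate at f = 0.80 with slerp weights a = sin((1−f)δ)/sin δ ≈ 0.207, b = sin(fδ)/sin δ ≈ 0.811.
p = a·p₁ + b·p₂ ≈ (-0.536, 0.096, -0.839); φ = arcsin(p_z) ≈ -57.03°, λ = atan2(p_y, p_x) ≈ 169.81°.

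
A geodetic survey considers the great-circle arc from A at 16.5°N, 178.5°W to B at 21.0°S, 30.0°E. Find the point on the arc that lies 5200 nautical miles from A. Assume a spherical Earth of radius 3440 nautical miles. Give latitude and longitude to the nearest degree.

≈ 12°S, 99°E

From cos δ = sin φ₁ sin φ₂ + cos φ₁ cos φ₂ cos Δλ, the central angle is δ ≈ 2.665 rad (152.7°). The total great-circle distance is δ·R ≈ 2.665 × 3440 ≈ 9167 nmi, so the target fraction is f = 5200/9167 ≈ 0.567.
Interpolate at f ≈ 0.567 with slerp weights a = sin((1−f)δ)/sin δ ≈ 1.991, b = sin(fδ)/sin δ ≈ 2.175.
p = a·p₁ + b·p₂ ≈ (-0.150, 0.965, -0.214); φ = arcsin(p_z) ≈ -12.35°, λ = atan2(p_y, p_x) ≈ 98.85°.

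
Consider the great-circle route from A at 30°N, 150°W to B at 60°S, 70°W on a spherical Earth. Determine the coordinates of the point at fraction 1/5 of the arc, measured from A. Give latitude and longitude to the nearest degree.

Write both endpoints as unit vectors p₁, p₂ with components (cos φ cos λ, cos φ sin λ, sin φ).
The central angle between the endpoints is δ = arccos(p₁·p₂) ≈ 1.937 rad (111.0°).
Interpolate at f = 1/5 with slerp weights a = sin((1−f)δ)/sin δ ≈ 1.071, b = sin(fδ)/sin δ ≈ 0.405.
p = a·p₁ + b·p₂ ≈ (-0.734, -0.654, 0.185); φ = arcsin(p_z) ≈ 10.66°, λ = atan2(p_y, p_x) ≈ -138.31°.

≈ 11°N, 138°W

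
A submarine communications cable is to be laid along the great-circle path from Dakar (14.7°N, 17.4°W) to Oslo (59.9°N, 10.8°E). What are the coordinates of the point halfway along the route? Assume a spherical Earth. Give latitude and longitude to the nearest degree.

≈ 38°N, 8°W

From cos δ = sin φ₁ sin φ₂ + cos φ₁ cos φ₂ cos Δλ, the central angle is δ ≈ 0.867 rad (49.7°).
Interpolate at f = 1/2 with slerp weights a = sin((1−f)δ)/sin δ ≈ 0.551, b = sin(fδ)/sin δ ≈ 0.551.
p = a·p₁ + b·p₂ ≈ (0.780, -0.108, 0.616); φ = arcsin(p_z) ≈ 38.06°, λ = atan2(p_y, p_x) ≈ -7.85°.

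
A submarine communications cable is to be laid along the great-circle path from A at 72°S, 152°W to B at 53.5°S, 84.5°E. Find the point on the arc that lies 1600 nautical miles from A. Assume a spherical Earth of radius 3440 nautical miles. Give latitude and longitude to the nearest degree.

≈ 73°S, 110°E

The haversine formula gives a central angle δ ≈ 0.846 rad (48.5°) between the endpoints. The total great-circle distance is δ·R ≈ 0.846 × 3440 ≈ 2910 nmi, so the target fraction is f = 1600/2910 ≈ 0.550.
Interpolate at f ≈ 0.550 with slerp weights a = sin((1−f)δ)/sin δ ≈ 0.496, b = sin(fδ)/sin δ ≈ 0.599.
p = a·p₁ + b·p₂ ≈ (-0.101, 0.283, -0.954); φ = arcsin(p_z) ≈ -72.52°, λ = atan2(p_y, p_x) ≈ 109.71°.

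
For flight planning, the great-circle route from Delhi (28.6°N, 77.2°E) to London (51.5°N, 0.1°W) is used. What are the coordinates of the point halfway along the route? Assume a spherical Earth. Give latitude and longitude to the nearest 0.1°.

≈ 46.8°N, 46.3°E

Convert each endpoint to a unit vector on the sphere (x = cos φ cos λ, y = cos φ sin λ, z = sin φ).
The central angle between the endpoints is δ = arccos(p₁·p₂) ≈ 1.053 rad (60.3°).
Interpolate at f = 1/2 with slerp weights a = sin((1−f)δ)/sin δ ≈ 0.578, b = sin(fδ)/sin δ ≈ 0.578.
p = a·p₁ + b·p₂ ≈ (0.473, 0.495, 0.729); φ = arcsin(p_z) ≈ 46.84°, λ = atan2(p_y, p_x) ≈ 46.30°.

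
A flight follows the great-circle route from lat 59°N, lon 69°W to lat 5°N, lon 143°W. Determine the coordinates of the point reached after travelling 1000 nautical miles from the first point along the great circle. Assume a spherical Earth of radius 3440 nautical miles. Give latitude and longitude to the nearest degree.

Convert each endpoint to a unit vector on the sphere (x = cos φ cos λ, y = cos φ sin λ, z = sin φ).
The central angle between the endpoints is δ = arccos(p₁·p₂) ≈ 1.353 rad (77.5°). The total great-circle distance is δ·R ≈ 1.353 × 3440 ≈ 4654 nmi, so the target fraction is f = 1000/4654 ≈ 0.215.
Interpolate at f ≈ 0.215 with slerp weights a = sin((1−f)δ)/sin δ ≈ 0.895, b = sin(fδ)/sin δ ≈ 0.294.
p = a·p₁ + b·p₂ ≈ (-0.068, -0.606, 0.792); φ = arcsin(p_z) ≈ 52.41°, λ = atan2(p_y, p_x) ≈ -96.44°.

≈ lat 52°N, lon 96°W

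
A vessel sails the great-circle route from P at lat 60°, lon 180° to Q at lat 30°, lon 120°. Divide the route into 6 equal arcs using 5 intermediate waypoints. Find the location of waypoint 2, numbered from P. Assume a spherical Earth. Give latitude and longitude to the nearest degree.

≈ lat 54°, lon 152°

Convert each endpoint to a unit vector on the sphere (x = cos φ cos λ, y = cos φ sin λ, z = sin φ).
The central angle between the endpoints is δ = arccos(p₁·p₂) ≈ 0.864 rad (49.5°).
Interpolate at f = 2/6 with slerp weights a = sin((1−f)δ)/sin δ ≈ 0.716, b = sin(fδ)/sin δ ≈ 0.373.
p = a·p₁ + b·p₂ ≈ (-0.520, 0.280, 0.807); φ = arcsin(p_z) ≈ 53.81°, λ = atan2(p_y, p_x) ≈ 151.68°.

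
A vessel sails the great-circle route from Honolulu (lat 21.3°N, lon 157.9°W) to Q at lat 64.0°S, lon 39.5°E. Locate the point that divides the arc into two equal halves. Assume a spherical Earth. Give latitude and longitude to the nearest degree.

≈ lat 45°S, lon 172°W

Convert each endpoint to a unit vector on the sphere (x = cos φ cos λ, y = cos φ sin λ, z = sin φ).
The central angle between the endpoints is δ = arccos(p₁·p₂) ≈ 2.369 rad (135.7°).
Interpolate at f = 1/2 with slerp weights a = sin((1−f)δ)/sin δ ≈ 1.327, b = sin(fδ)/sin δ ≈ 1.327.
p = a·p₁ + b·p₂ ≈ (-0.697, -0.095, -0.711); φ = arcsin(p_z) ≈ -45.31°, λ = atan2(p_y, p_x) ≈ -172.22°.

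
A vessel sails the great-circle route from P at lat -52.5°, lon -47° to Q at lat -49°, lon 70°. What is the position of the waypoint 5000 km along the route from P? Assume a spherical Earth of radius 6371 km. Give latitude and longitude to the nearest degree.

Write both endpoints as unit vectors p₁, p₂ with components (cos φ cos λ, cos φ sin λ, sin φ).
The central angle between the endpoints is δ = arccos(p₁·p₂) ≈ 1.140 rad (65.3°). The total great-circle distance is δ·R ≈ 1.140 × 6371 ≈ 7264 km, so the target fraction is f = 5000/7264 ≈ 0.688.
Interpolate at f ≈ 0.688 with slerp weights a = sin((1−f)δ)/sin δ ≈ 0.383, b = sin(fδ)/sin δ ≈ 0.778.
p = a·p₁ + b·p₂ ≈ (0.333, 0.309, -0.891); φ = arcsin(p_z) ≈ -62.96°, λ = atan2(p_y, p_x) ≈ 42.82°.

≈ lat -63°, lon 43°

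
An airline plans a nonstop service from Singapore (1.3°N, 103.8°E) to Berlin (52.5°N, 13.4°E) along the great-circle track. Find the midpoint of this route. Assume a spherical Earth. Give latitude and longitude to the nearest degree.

Write both endpoints as unit vectors p₁, p₂ with components (cos φ cos λ, cos φ sin λ, sin φ).
The central angle between the endpoints is δ = arccos(p₁·p₂) ≈ 1.557 rad (89.2°).
Interpolate at f = 1/2 with slerp weights a = sin((1−f)δ)/sin δ ≈ 0.702, b = sin(fδ)/sin δ ≈ 0.702.
p = a·p₁ + b·p₂ ≈ (0.248, 0.781, 0.573); φ = arcsin(p_z) ≈ 34.97°, λ = atan2(p_y, p_x) ≈ 72.35°.

≈ 35°N, 72°E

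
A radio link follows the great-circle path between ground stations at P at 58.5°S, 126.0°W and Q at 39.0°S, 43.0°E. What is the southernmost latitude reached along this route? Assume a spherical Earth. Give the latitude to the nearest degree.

The great circle lies in the plane with unit normal n̂ = (p₁ × p₂)/|p₁ × p₂|.
Here n̂_z ≈ +0.078; the vertex latitude is φ_max = arccos|n̂_z| ≈ 85.5°.

≈ 86°S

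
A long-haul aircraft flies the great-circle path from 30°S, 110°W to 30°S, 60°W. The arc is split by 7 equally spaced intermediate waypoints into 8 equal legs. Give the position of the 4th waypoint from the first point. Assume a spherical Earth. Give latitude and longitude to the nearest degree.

Convert each endpoint to a unit vector on the sphere (x = cos φ cos λ, y = cos φ sin λ, z = sin φ).
The central angle between the endpoints is δ = arccos(p₁·p₂) ≈ 0.749 rad (42.9°).
Interpolate at f = 4/8 with slerp weights a = sin((1−f)δ)/sin δ ≈ 0.537, b = sin(fδ)/sin δ ≈ 0.537.
p = a·p₁ + b·p₂ ≈ (0.074, -0.840, -0.537); φ = arcsin(p_z) ≈ -32.50°, λ = atan2(p_y, p_x) ≈ -85.00°.

≈ 32°S, 85°W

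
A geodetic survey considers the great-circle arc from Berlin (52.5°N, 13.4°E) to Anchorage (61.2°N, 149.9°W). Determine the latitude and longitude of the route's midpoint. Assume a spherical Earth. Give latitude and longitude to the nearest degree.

≈ (83°N, 30°W)

Convert each endpoint to a unit vector on the sphere (x = cos φ cos λ, y = cos φ sin λ, z = sin φ).
The central angle between the endpoints is δ = arccos(p₁·p₂) ≈ 1.144 rad (65.5°).
Interpolate at f = 1/2 with slerp weights a = sin((1−f)δ)/sin δ ≈ 0.595, b = sin(fδ)/sin δ ≈ 0.595.
p = a·p₁ + b·p₂ ≈ (0.104, -0.060, 0.993); φ = arcsin(p_z) ≈ 83.10°, λ = atan2(p_y, p_x) ≈ -29.82°.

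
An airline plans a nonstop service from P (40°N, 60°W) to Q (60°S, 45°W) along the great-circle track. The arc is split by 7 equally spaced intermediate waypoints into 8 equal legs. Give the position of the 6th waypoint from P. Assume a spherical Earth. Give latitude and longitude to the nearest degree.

Convert each endpoint to a unit vector on the sphere (x = cos φ cos λ, y = cos φ sin λ, z = sin φ).
The central angle between the endpoints is δ = arccos(p₁·p₂) ≈ 1.759 rad (100.8°).
Interpolate at f = 6/8 with slerp weights a = sin((1−f)δ)/sin δ ≈ 0.433, b = sin(fδ)/sin δ ≈ 0.986.
p = a·p₁ + b·p₂ ≈ (0.514, -0.636, -0.575); φ = arcsin(p_z) ≈ -35.12°, λ = atan2(p_y, p_x) ≈ -51.03°.

≈ (35°S, 51°W)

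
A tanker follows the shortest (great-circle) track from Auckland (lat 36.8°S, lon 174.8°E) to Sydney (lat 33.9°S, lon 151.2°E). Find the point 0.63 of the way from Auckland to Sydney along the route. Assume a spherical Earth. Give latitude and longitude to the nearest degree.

Write both endpoints as unit vectors p₁, p₂ with components (cos φ cos λ, cos φ sin λ, sin φ).
The central angle between the endpoints is δ = arccos(p₁·p₂) ≈ 0.339 rad (19.4°).
Interpolate at f = 0.63 with slerp weights a = sin((1−f)δ)/sin δ ≈ 0.376, b = sin(fδ)/sin δ ≈ 0.637.
p = a·p₁ + b·p₂ ≈ (-0.764, 0.282, -0.581); φ = arcsin(p_z) ≈ -35.51°, λ = atan2(p_y, p_x) ≈ 159.72°.

≈ lat 36°S, lon 160°E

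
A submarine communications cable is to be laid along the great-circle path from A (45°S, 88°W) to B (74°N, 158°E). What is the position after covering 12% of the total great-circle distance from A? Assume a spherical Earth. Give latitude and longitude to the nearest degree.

From cos δ = sin φ₁ sin φ₂ + cos φ₁ cos φ₂ cos Δλ, the central angle is δ ≈ 2.433 rad (139.4°).
Interpolate at f = 0.12 with slerp weights a = sin((1−f)δ)/sin δ ≈ 1.293, b = sin(fδ)/sin δ ≈ 0.442.
p = a·p₁ + b·p₂ ≈ (-0.081, -0.868, -0.490); φ = arcsin(p_z) ≈ -29.31°, λ = atan2(p_y, p_x) ≈ -95.33°.

≈ (29°S, 95°W)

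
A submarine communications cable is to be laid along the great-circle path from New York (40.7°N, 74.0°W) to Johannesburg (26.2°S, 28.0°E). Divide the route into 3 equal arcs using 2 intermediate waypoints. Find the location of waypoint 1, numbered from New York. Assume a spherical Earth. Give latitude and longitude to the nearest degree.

Convert each endpoint to a unit vector on the sphere (x = cos φ cos λ, y = cos φ sin λ, z = sin φ).
The central angle between the endpoints is δ = arccos(p₁·p₂) ≈ 2.015 rad (115.4°).
Interpolate at f = 1/3 with slerp weights a = sin((1−f)δ)/sin δ ≈ 1.079, b = sin(fδ)/sin δ ≈ 0.689.
p = a·p₁ + b·p₂ ≈ (0.771, -0.496, 0.399); φ = arcsin(p_z) ≈ 23.53°, λ = atan2(p_y, p_x) ≈ -32.74°.

≈ 24°N, 33°W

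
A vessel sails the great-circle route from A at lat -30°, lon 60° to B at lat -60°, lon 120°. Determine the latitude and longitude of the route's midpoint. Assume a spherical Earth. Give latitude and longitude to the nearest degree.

≈ lat -49°, lon 81°

Write both endpoints as unit vectors p₁, p₂ with components (cos φ cos λ, cos φ sin λ, sin φ).
The central angle between the endpoints is δ = arccos(p₁·p₂) ≈ 0.864 rad (49.5°).
Interpolate at f = 1/2 with slerp weights a = sin((1−f)δ)/sin δ ≈ 0.551, b = sin(fδ)/sin δ ≈ 0.551.
p = a·p₁ + b·p₂ ≈ (0.101, 0.651, -0.752); φ = arcsin(p_z) ≈ -48.77°, λ = atan2(p_y, p_x) ≈ 81.21°.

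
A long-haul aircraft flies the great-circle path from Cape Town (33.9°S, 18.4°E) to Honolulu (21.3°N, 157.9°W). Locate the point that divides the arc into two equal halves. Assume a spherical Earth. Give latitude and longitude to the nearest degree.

Convert each endpoint to a unit vector on the sphere (x = cos φ cos λ, y = cos φ sin λ, z = sin φ).
The central angle between the endpoints is δ = arccos(p₁·p₂) ≈ 2.914 rad (167.0°).
Interpolate at f = 1/2 with slerp weights a = sin((1−f)δ)/sin δ ≈ 4.411, b = sin(fδ)/sin δ ≈ 4.411.
p = a·p₁ + b·p₂ ≈ (-0.334, -0.391, -0.858); φ = arcsin(p_z) ≈ -59.09°, λ = atan2(p_y, p_x) ≈ -130.52°.

≈ 59°S, 131°W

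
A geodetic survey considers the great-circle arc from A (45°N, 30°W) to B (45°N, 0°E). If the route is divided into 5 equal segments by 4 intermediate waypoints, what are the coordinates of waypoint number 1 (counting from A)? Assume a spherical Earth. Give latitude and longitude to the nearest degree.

≈ (46°N, 24°W)

Write both endpoints as unit vectors p₁, p₂ with components (cos φ cos λ, cos φ sin λ, sin φ).
The central angle between the endpoints is δ = arccos(p₁·p₂) ≈ 0.368 rad (21.1°).
Interpolate at f = 1/5 with slerp weights a = sin((1−f)δ)/sin δ ≈ 0.807, b = sin(fδ)/sin δ ≈ 0.204.
p = a·p₁ + b·p₂ ≈ (0.638, -0.285, 0.715); φ = arcsin(p_z) ≈ 45.63°, λ = atan2(p_y, p_x) ≈ -24.07°.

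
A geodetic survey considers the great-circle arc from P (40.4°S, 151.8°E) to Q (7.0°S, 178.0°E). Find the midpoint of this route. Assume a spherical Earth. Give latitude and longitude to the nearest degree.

≈ (24°S, 167°E)

From cos δ = sin φ₁ sin φ₂ + cos φ₁ cos φ₂ cos Δλ, the central angle is δ ≈ 0.712 rad (40.8°).
Interpolate at f = 1/2 with slerp weights a = sin((1−f)δ)/sin δ ≈ 0.533, b = sin(fδ)/sin δ ≈ 0.533.
p = a·p₁ + b·p₂ ≈ (-0.887, 0.210, -0.411); φ = arcsin(p_z) ≈ -24.25°, λ = atan2(p_y, p_x) ≈ 166.66°.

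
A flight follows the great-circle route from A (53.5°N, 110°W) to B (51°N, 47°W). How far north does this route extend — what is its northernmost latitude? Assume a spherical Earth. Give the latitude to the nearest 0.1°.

The great circle lies in the plane with unit normal n̂ = (p₁ × p₂)/|p₁ × p₂|.
Here n̂_z ≈ +0.549; the vertex latitude is φ_max = arccos|n̂_z| ≈ 56.7°.

≈ 56.7°N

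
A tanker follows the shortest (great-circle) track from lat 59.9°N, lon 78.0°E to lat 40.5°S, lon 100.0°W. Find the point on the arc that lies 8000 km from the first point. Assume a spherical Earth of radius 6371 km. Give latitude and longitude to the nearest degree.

≈ lat 48°N, lon 95°W

Write both endpoints as unit vectors p₁, p₂ with components (cos φ cos λ, cos φ sin λ, sin φ).
The central angle between the endpoints is δ = arccos(p₁·p₂) ≈ 2.802 rad (160.6°). The total great-circle distance is δ·R ≈ 2.802 × 6371 ≈ 17853 km, so the target fraction is f = 8000/17853 ≈ 0.448.
Interpolate at f ≈ 0.448 with slerp weights a = sin((1−f)δ)/sin δ ≈ 3.004, b = sin(fδ)/sin δ ≈ 2.857.
p = a·p₁ + b·p₂ ≈ (-0.064, -0.666, 0.743); φ = arcsin(p_z) ≈ 48.02°, λ = atan2(p_y, p_x) ≈ -95.49°.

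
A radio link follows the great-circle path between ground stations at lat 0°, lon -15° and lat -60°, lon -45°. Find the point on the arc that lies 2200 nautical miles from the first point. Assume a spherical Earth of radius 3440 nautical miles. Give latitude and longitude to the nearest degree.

≈ lat -35°, lon -27°

Write both endpoints as unit vectors p₁, p₂ with components (cos φ cos λ, cos φ sin λ, sin φ).
The central angle between the endpoints is δ = arccos(p₁·p₂) ≈ 1.123 rad (64.3°). The total great-circle distance is δ·R ≈ 1.123 × 3440 ≈ 3863 nmi, so the target fraction is f = 2200/3863 ≈ 0.570.
Interpolate at f ≈ 0.570 with slerp weights a = sin((1−f)δ)/sin δ ≈ 0.516, b = sin(fδ)/sin δ ≈ 0.662.
p = a·p₁ + b·p₂ ≈ (0.732, -0.368, -0.573); φ = arcsin(p_z) ≈ -34.99°, λ = atan2(p_y, p_x) ≈ -26.66°.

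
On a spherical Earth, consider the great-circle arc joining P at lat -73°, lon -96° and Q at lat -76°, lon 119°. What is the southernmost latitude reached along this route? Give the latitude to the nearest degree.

The great circle lies in the plane with unit normal n̂ = (p₁ × p₂)/|p₁ × p₂|.
Here n̂_z ≈ -0.082; the vertex latitude is φ_max = arccos|n̂_z| ≈ 85.3°.
Check via Clairaut: cos φ_max = |cos φ₁| · sin C = cos(73.0°)·sin(163.7°) ≈ 0.082, again giving ≈ 85.3°.

≈ -85°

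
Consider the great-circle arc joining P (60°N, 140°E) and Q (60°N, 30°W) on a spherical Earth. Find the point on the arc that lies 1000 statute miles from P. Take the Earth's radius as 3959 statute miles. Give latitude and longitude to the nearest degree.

Write both endpoints as unit vectors p₁, p₂ with components (cos φ cos λ, cos φ sin λ, sin φ).
The central angle between the endpoints is δ = arccos(p₁·p₂) ≈ 1.043 rad (59.7°). The total great-circle distance is δ·R ≈ 1.043 × 3959 ≈ 4128 mi, so the target fraction is f = 1000/4128 ≈ 0.242.
Interpolate at f ≈ 0.242 with slerp weights a = sin((1−f)δ)/sin δ ≈ 0.823, b = sin(fδ)/sin δ ≈ 0.289.
p = a·p₁ + b·p₂ ≈ (-0.190, 0.192, 0.963); φ = arcsin(p_z) ≈ 74.34°, λ = atan2(p_y, p_x) ≈ 134.66°.

≈ (74°N, 135°E)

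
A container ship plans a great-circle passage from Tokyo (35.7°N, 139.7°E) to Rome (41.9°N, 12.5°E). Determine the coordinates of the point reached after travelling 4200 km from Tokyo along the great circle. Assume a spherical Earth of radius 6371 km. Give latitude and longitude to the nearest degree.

≈ (60°N, 94°E)

Write both endpoints as unit vectors p₁, p₂ with components (cos φ cos λ, cos φ sin λ, sin φ).
The central angle between the endpoints is δ = arccos(p₁·p₂) ≈ 1.547 rad (88.6°). The total great-circle distance is δ·R ≈ 1.547 × 6371 ≈ 9853 km, so the target fraction is f = 4200/9853 ≈ 0.426.
Interpolate at f ≈ 0.426 with slerp weights a = sin((1−f)δ)/sin δ ≈ 0.776, b = sin(fδ)/sin δ ≈ 0.613.
p = a·p₁ + b·p₂ ≈ (-0.035, 0.506, 0.862); φ = arcsin(p_z) ≈ 59.52°, λ = atan2(p_y, p_x) ≈ 93.97°.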